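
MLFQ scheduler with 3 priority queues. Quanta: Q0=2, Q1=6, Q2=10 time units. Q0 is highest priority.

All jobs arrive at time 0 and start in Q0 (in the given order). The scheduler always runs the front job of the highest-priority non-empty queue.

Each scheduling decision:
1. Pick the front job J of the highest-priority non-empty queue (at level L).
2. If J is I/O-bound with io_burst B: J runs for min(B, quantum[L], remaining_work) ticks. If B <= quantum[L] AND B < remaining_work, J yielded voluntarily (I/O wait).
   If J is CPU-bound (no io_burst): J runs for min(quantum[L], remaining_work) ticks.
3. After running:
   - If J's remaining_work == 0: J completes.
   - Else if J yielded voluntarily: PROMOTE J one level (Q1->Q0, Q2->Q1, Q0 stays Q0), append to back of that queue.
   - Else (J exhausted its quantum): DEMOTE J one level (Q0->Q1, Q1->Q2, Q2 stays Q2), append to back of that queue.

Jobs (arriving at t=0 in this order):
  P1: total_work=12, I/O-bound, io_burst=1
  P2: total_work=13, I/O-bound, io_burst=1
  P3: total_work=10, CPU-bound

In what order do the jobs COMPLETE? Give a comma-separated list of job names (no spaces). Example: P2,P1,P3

t=0-1: P1@Q0 runs 1, rem=11, I/O yield, promote→Q0. Q0=[P2,P3,P1] Q1=[] Q2=[]
t=1-2: P2@Q0 runs 1, rem=12, I/O yield, promote→Q0. Q0=[P3,P1,P2] Q1=[] Q2=[]
t=2-4: P3@Q0 runs 2, rem=8, quantum used, demote→Q1. Q0=[P1,P2] Q1=[P3] Q2=[]
t=4-5: P1@Q0 runs 1, rem=10, I/O yield, promote→Q0. Q0=[P2,P1] Q1=[P3] Q2=[]
t=5-6: P2@Q0 runs 1, rem=11, I/O yield, promote→Q0. Q0=[P1,P2] Q1=[P3] Q2=[]
t=6-7: P1@Q0 runs 1, rem=9, I/O yield, promote→Q0. Q0=[P2,P1] Q1=[P3] Q2=[]
t=7-8: P2@Q0 runs 1, rem=10, I/O yield, promote→Q0. Q0=[P1,P2] Q1=[P3] Q2=[]
t=8-9: P1@Q0 runs 1, rem=8, I/O yield, promote→Q0. Q0=[P2,P1] Q1=[P3] Q2=[]
t=9-10: P2@Q0 runs 1, rem=9, I/O yield, promote→Q0. Q0=[P1,P2] Q1=[P3] Q2=[]
t=10-11: P1@Q0 runs 1, rem=7, I/O yield, promote→Q0. Q0=[P2,P1] Q1=[P3] Q2=[]
t=11-12: P2@Q0 runs 1, rem=8, I/O yield, promote→Q0. Q0=[P1,P2] Q1=[P3] Q2=[]
t=12-13: P1@Q0 runs 1, rem=6, I/O yield, promote→Q0. Q0=[P2,P1] Q1=[P3] Q2=[]
t=13-14: P2@Q0 runs 1, rem=7, I/O yield, promote→Q0. Q0=[P1,P2] Q1=[P3] Q2=[]
t=14-15: P1@Q0 runs 1, rem=5, I/O yield, promote→Q0. Q0=[P2,P1] Q1=[P3] Q2=[]
t=15-16: P2@Q0 runs 1, rem=6, I/O yield, promote→Q0. Q0=[P1,P2] Q1=[P3] Q2=[]
t=16-17: P1@Q0 runs 1, rem=4, I/O yield, promote→Q0. Q0=[P2,P1] Q1=[P3] Q2=[]
t=17-18: P2@Q0 runs 1, rem=5, I/O yield, promote→Q0. Q0=[P1,P2] Q1=[P3] Q2=[]
t=18-19: P1@Q0 runs 1, rem=3, I/O yield, promote→Q0. Q0=[P2,P1] Q1=[P3] Q2=[]
t=19-20: P2@Q0 runs 1, rem=4, I/O yield, promote→Q0. Q0=[P1,P2] Q1=[P3] Q2=[]
t=20-21: P1@Q0 runs 1, rem=2, I/O yield, promote→Q0. Q0=[P2,P1] Q1=[P3] Q2=[]
t=21-22: P2@Q0 runs 1, rem=3, I/O yield, promote→Q0. Q0=[P1,P2] Q1=[P3] Q2=[]
t=22-23: P1@Q0 runs 1, rem=1, I/O yield, promote→Q0. Q0=[P2,P1] Q1=[P3] Q2=[]
t=23-24: P2@Q0 runs 1, rem=2, I/O yield, promote→Q0. Q0=[P1,P2] Q1=[P3] Q2=[]
t=24-25: P1@Q0 runs 1, rem=0, completes. Q0=[P2] Q1=[P3] Q2=[]
t=25-26: P2@Q0 runs 1, rem=1, I/O yield, promote→Q0. Q0=[P2] Q1=[P3] Q2=[]
t=26-27: P2@Q0 runs 1, rem=0, completes. Q0=[] Q1=[P3] Q2=[]
t=27-33: P3@Q1 runs 6, rem=2, quantum used, demote→Q2. Q0=[] Q1=[] Q2=[P3]
t=33-35: P3@Q2 runs 2, rem=0, completes. Q0=[] Q1=[] Q2=[]

Answer: P1,P2,P3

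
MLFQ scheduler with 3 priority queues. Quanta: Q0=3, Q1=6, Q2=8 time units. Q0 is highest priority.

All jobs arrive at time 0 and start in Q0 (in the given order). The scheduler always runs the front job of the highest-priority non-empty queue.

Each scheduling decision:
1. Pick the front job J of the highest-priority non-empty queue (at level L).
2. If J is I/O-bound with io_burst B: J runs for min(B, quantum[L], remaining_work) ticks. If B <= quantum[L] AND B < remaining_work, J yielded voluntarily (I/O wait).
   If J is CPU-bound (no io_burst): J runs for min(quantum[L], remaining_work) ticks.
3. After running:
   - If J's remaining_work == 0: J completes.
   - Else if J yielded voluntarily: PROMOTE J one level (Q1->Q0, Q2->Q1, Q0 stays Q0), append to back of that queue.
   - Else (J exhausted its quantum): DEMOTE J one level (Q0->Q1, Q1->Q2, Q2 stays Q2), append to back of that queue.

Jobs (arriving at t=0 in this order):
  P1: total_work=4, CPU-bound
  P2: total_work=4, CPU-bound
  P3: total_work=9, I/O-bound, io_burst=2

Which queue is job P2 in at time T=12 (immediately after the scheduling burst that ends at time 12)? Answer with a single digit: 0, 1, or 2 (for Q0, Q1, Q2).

t=0-3: P1@Q0 runs 3, rem=1, quantum used, demote→Q1. Q0=[P2,P3] Q1=[P1] Q2=[]
t=3-6: P2@Q0 runs 3, rem=1, quantum used, demote→Q1. Q0=[P3] Q1=[P1,P2] Q2=[]
t=6-8: P3@Q0 runs 2, rem=7, I/O yield, promote→Q0. Q0=[P3] Q1=[P1,P2] Q2=[]
t=8-10: P3@Q0 runs 2, rem=5, I/O yield, promote→Q0. Q0=[P3] Q1=[P1,P2] Q2=[]
t=10-12: P3@Q0 runs 2, rem=3, I/O yield, promote→Q0. Q0=[P3] Q1=[P1,P2] Q2=[]
t=12-14: P3@Q0 runs 2, rem=1, I/O yield, promote→Q0. Q0=[P3] Q1=[P1,P2] Q2=[]
t=14-15: P3@Q0 runs 1, rem=0, completes. Q0=[] Q1=[P1,P2] Q2=[]
t=15-16: P1@Q1 runs 1, rem=0, completes. Q0=[] Q1=[P2] Q2=[]
t=16-17: P2@Q1 runs 1, rem=0, completes. Q0=[] Q1=[] Q2=[]

Answer: 1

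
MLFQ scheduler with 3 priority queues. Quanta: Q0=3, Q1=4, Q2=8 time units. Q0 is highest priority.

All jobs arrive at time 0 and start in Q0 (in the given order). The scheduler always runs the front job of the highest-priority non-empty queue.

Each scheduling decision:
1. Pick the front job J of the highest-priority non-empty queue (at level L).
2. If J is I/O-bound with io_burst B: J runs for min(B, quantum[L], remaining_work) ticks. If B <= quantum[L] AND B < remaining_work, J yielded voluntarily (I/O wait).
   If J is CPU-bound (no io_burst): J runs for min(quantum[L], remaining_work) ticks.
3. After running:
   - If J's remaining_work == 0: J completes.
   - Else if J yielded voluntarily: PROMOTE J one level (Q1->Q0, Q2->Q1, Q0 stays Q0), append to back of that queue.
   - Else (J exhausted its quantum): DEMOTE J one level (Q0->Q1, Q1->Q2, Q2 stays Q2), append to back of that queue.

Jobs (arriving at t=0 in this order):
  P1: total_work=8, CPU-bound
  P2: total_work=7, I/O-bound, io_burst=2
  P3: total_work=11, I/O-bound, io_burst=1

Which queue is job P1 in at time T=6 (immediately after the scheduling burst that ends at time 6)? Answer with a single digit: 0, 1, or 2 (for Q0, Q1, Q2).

Answer: 1

Derivation:
t=0-3: P1@Q0 runs 3, rem=5, quantum used, demote→Q1. Q0=[P2,P3] Q1=[P1] Q2=[]
t=3-5: P2@Q0 runs 2, rem=5, I/O yield, promote→Q0. Q0=[P3,P2] Q1=[P1] Q2=[]
t=5-6: P3@Q0 runs 1, rem=10, I/O yield, promote→Q0. Q0=[P2,P3] Q1=[P1] Q2=[]
t=6-8: P2@Q0 runs 2, rem=3, I/O yield, promote→Q0. Q0=[P3,P2] Q1=[P1] Q2=[]
t=8-9: P3@Q0 runs 1, rem=9, I/O yield, promote→Q0. Q0=[P2,P3] Q1=[P1] Q2=[]
t=9-11: P2@Q0 runs 2, rem=1, I/O yield, promote→Q0. Q0=[P3,P2] Q1=[P1] Q2=[]
t=11-12: P3@Q0 runs 1, rem=8, I/O yield, promote→Q0. Q0=[P2,P3] Q1=[P1] Q2=[]
t=12-13: P2@Q0 runs 1, rem=0, completes. Q0=[P3] Q1=[P1] Q2=[]
t=13-14: P3@Q0 runs 1, rem=7, I/O yield, promote→Q0. Q0=[P3] Q1=[P1] Q2=[]
t=14-15: P3@Q0 runs 1, rem=6, I/O yield, promote→Q0. Q0=[P3] Q1=[P1] Q2=[]
t=15-16: P3@Q0 runs 1, rem=5, I/O yield, promote→Q0. Q0=[P3] Q1=[P1] Q2=[]
t=16-17: P3@Q0 runs 1, rem=4, I/O yield, promote→Q0. Q0=[P3] Q1=[P1] Q2=[]
t=17-18: P3@Q0 runs 1, rem=3, I/O yield, promote→Q0. Q0=[P3] Q1=[P1] Q2=[]
t=18-19: P3@Q0 runs 1, rem=2, I/O yield, promote→Q0. Q0=[P3] Q1=[P1] Q2=[]
t=19-20: P3@Q0 runs 1, rem=1, I/O yield, promote→Q0. Q0=[P3] Q1=[P1] Q2=[]
t=20-21: P3@Q0 runs 1, rem=0, completes. Q0=[] Q1=[P1] Q2=[]
t=21-25: P1@Q1 runs 4, rem=1, quantum used, demote→Q2. Q0=[] Q1=[] Q2=[P1]
t=25-26: P1@Q2 runs 1, rem=0, completes. Q0=[] Q1=[] Q2=[]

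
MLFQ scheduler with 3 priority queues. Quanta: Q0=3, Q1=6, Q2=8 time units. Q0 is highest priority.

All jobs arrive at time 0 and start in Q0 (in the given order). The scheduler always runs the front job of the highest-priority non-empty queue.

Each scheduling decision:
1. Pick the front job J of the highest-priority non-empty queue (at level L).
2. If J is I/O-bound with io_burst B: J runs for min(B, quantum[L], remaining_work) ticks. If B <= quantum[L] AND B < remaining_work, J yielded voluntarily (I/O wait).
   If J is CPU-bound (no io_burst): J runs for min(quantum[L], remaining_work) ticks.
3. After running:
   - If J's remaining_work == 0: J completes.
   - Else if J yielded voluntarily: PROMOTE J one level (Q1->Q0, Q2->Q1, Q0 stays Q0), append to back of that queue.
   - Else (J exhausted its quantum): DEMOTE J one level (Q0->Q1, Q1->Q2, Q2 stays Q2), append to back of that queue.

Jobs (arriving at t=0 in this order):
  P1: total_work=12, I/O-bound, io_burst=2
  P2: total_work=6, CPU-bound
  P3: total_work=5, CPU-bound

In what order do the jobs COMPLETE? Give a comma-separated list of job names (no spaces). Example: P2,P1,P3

t=0-2: P1@Q0 runs 2, rem=10, I/O yield, promote→Q0. Q0=[P2,P3,P1] Q1=[] Q2=[]
t=2-5: P2@Q0 runs 3, rem=3, quantum used, demote→Q1. Q0=[P3,P1] Q1=[P2] Q2=[]
t=5-8: P3@Q0 runs 3, rem=2, quantum used, demote→Q1. Q0=[P1] Q1=[P2,P3] Q2=[]
t=8-10: P1@Q0 runs 2, rem=8, I/O yield, promote→Q0. Q0=[P1] Q1=[P2,P3] Q2=[]
t=10-12: P1@Q0 runs 2, rem=6, I/O yield, promote→Q0. Q0=[P1] Q1=[P2,P3] Q2=[]
t=12-14: P1@Q0 runs 2, rem=4, I/O yield, promote→Q0. Q0=[P1] Q1=[P2,P3] Q2=[]
t=14-16: P1@Q0 runs 2, rem=2, I/O yield, promote→Q0. Q0=[P1] Q1=[P2,P3] Q2=[]
t=16-18: P1@Q0 runs 2, rem=0, completes. Q0=[] Q1=[P2,P3] Q2=[]
t=18-21: P2@Q1 runs 3, rem=0, completes. Q0=[] Q1=[P3] Q2=[]
t=21-23: P3@Q1 runs 2, rem=0, completes. Q0=[] Q1=[] Q2=[]

Answer: P1,P2,P3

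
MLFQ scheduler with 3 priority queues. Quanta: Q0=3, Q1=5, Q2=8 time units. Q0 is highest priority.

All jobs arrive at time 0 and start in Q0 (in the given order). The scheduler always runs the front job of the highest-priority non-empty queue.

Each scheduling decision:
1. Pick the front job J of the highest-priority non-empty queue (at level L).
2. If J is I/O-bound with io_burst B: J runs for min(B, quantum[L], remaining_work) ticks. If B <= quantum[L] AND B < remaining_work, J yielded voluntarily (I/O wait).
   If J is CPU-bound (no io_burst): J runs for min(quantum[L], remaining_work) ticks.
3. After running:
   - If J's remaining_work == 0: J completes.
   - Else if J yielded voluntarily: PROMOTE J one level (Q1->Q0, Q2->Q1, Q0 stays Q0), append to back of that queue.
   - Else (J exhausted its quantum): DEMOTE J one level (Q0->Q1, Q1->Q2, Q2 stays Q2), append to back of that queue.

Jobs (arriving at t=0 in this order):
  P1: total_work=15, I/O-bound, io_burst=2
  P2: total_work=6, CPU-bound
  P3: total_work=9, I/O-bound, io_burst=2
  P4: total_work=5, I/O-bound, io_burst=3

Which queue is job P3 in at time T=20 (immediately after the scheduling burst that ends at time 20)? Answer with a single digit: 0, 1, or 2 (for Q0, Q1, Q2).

Answer: 0

Derivation:
t=0-2: P1@Q0 runs 2, rem=13, I/O yield, promote→Q0. Q0=[P2,P3,P4,P1] Q1=[] Q2=[]
t=2-5: P2@Q0 runs 3, rem=3, quantum used, demote→Q1. Q0=[P3,P4,P1] Q1=[P2] Q2=[]
t=5-7: P3@Q0 runs 2, rem=7, I/O yield, promote→Q0. Q0=[P4,P1,P3] Q1=[P2] Q2=[]
t=7-10: P4@Q0 runs 3, rem=2, I/O yield, promote→Q0. Q0=[P1,P3,P4] Q1=[P2] Q2=[]
t=10-12: P1@Q0 runs 2, rem=11, I/O yield, promote→Q0. Q0=[P3,P4,P1] Q1=[P2] Q2=[]
t=12-14: P3@Q0 runs 2, rem=5, I/O yield, promote→Q0. Q0=[P4,P1,P3] Q1=[P2] Q2=[]
t=14-16: P4@Q0 runs 2, rem=0, completes. Q0=[P1,P3] Q1=[P2] Q2=[]
t=16-18: P1@Q0 runs 2, rem=9, I/O yield, promote→Q0. Q0=[P3,P1] Q1=[P2] Q2=[]
t=18-20: P3@Q0 runs 2, rem=3, I/O yield, promote→Q0. Q0=[P1,P3] Q1=[P2] Q2=[]
t=20-22: P1@Q0 runs 2, rem=7, I/O yield, promote→Q0. Q0=[P3,P1] Q1=[P2] Q2=[]
t=22-24: P3@Q0 runs 2, rem=1, I/O yield, promote→Q0. Q0=[P1,P3] Q1=[P2] Q2=[]
t=24-26: P1@Q0 runs 2, rem=5, I/O yield, promote→Q0. Q0=[P3,P1] Q1=[P2] Q2=[]
t=26-27: P3@Q0 runs 1, rem=0, completes. Q0=[P1] Q1=[P2] Q2=[]
t=27-29: P1@Q0 runs 2, rem=3, I/O yield, promote→Q0. Q0=[P1] Q1=[P2] Q2=[]
t=29-31: P1@Q0 runs 2, rem=1, I/O yield, promote→Q0. Q0=[P1] Q1=[P2] Q2=[]
t=31-32: P1@Q0 runs 1, rem=0, completes. Q0=[] Q1=[P2] Q2=[]
t=32-35: P2@Q1 runs 3, rem=0, completes. Q0=[] Q1=[] Q2=[]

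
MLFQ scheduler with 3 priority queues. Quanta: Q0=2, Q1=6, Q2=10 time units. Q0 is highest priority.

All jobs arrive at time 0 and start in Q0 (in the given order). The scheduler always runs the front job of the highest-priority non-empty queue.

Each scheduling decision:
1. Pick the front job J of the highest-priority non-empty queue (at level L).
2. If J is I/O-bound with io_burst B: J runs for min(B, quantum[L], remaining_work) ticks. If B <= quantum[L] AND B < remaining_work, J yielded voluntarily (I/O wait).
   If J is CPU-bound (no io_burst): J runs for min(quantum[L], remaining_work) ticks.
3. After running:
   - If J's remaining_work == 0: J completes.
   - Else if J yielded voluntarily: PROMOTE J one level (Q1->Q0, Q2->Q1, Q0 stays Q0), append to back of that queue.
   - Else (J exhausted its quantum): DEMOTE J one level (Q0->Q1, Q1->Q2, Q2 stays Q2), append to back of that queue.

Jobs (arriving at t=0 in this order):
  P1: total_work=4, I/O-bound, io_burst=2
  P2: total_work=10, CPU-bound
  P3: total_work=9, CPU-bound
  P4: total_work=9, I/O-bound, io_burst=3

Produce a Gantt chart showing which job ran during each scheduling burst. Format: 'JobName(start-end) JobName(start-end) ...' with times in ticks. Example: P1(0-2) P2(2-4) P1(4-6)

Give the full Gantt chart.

t=0-2: P1@Q0 runs 2, rem=2, I/O yield, promote→Q0. Q0=[P2,P3,P4,P1] Q1=[] Q2=[]
t=2-4: P2@Q0 runs 2, rem=8, quantum used, demote→Q1. Q0=[P3,P4,P1] Q1=[P2] Q2=[]
t=4-6: P3@Q0 runs 2, rem=7, quantum used, demote→Q1. Q0=[P4,P1] Q1=[P2,P3] Q2=[]
t=6-8: P4@Q0 runs 2, rem=7, quantum used, demote→Q1. Q0=[P1] Q1=[P2,P3,P4] Q2=[]
t=8-10: P1@Q0 runs 2, rem=0, completes. Q0=[] Q1=[P2,P3,P4] Q2=[]
t=10-16: P2@Q1 runs 6, rem=2, quantum used, demote→Q2. Q0=[] Q1=[P3,P4] Q2=[P2]
t=16-22: P3@Q1 runs 6, rem=1, quantum used, demote→Q2. Q0=[] Q1=[P4] Q2=[P2,P3]
t=22-25: P4@Q1 runs 3, rem=4, I/O yield, promote→Q0. Q0=[P4] Q1=[] Q2=[P2,P3]
t=25-27: P4@Q0 runs 2, rem=2, quantum used, demote→Q1. Q0=[] Q1=[P4] Q2=[P2,P3]
t=27-29: P4@Q1 runs 2, rem=0, completes. Q0=[] Q1=[] Q2=[P2,P3]
t=29-31: P2@Q2 runs 2, rem=0, completes. Q0=[] Q1=[] Q2=[P3]
t=31-32: P3@Q2 runs 1, rem=0, completes. Q0=[] Q1=[] Q2=[]

Answer: P1(0-2) P2(2-4) P3(4-6) P4(6-8) P1(8-10) P2(10-16) P3(16-22) P4(22-25) P4(25-27) P4(27-29) P2(29-31) P3(31-32)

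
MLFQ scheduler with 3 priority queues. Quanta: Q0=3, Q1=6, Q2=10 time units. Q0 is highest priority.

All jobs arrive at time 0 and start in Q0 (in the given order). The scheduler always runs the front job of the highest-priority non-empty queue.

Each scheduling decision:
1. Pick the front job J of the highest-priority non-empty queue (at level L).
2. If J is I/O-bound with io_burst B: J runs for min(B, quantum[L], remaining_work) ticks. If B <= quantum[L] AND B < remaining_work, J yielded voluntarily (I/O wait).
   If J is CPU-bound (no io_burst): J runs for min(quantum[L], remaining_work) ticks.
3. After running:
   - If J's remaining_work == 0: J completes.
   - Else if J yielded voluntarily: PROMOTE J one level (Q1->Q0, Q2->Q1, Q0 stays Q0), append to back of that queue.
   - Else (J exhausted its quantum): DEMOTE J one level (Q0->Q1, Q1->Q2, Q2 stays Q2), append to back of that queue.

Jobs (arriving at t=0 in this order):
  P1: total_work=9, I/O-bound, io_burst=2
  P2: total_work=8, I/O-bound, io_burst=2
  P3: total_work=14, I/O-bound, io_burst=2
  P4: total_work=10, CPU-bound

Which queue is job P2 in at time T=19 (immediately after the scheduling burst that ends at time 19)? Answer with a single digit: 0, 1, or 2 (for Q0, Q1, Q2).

Answer: 0

Derivation:
t=0-2: P1@Q0 runs 2, rem=7, I/O yield, promote→Q0. Q0=[P2,P3,P4,P1] Q1=[] Q2=[]
t=2-4: P2@Q0 runs 2, rem=6, I/O yield, promote→Q0. Q0=[P3,P4,P1,P2] Q1=[] Q2=[]
t=4-6: P3@Q0 runs 2, rem=12, I/O yield, promote→Q0. Q0=[P4,P1,P2,P3] Q1=[] Q2=[]
t=6-9: P4@Q0 runs 3, rem=7, quantum used, demote→Q1. Q0=[P1,P2,P3] Q1=[P4] Q2=[]
t=9-11: P1@Q0 runs 2, rem=5, I/O yield, promote→Q0. Q0=[P2,P3,P1] Q1=[P4] Q2=[]
t=11-13: P2@Q0 runs 2, rem=4, I/O yield, promote→Q0. Q0=[P3,P1,P2] Q1=[P4] Q2=[]
t=13-15: P3@Q0 runs 2, rem=10, I/O yield, promote→Q0. Q0=[P1,P2,P3] Q1=[P4] Q2=[]
t=15-17: P1@Q0 runs 2, rem=3, I/O yield, promote→Q0. Q0=[P2,P3,P1] Q1=[P4] Q2=[]
t=17-19: P2@Q0 runs 2, rem=2, I/O yield, promote→Q0. Q0=[P3,P1,P2] Q1=[P4] Q2=[]
t=19-21: P3@Q0 runs 2, rem=8, I/O yield, promote→Q0. Q0=[P1,P2,P3] Q1=[P4] Q2=[]
t=21-23: P1@Q0 runs 2, rem=1, I/O yield, promote→Q0. Q0=[P2,P3,P1] Q1=[P4] Q2=[]
t=23-25: P2@Q0 runs 2, rem=0, completes. Q0=[P3,P1] Q1=[P4] Q2=[]
t=25-27: P3@Q0 runs 2, rem=6, I/O yield, promote→Q0. Q0=[P1,P3] Q1=[P4] Q2=[]
t=27-28: P1@Q0 runs 1, rem=0, completes. Q0=[P3] Q1=[P4] Q2=[]
t=28-30: P3@Q0 runs 2, rem=4, I/O yield, promote→Q0. Q0=[P3] Q1=[P4] Q2=[]
t=30-32: P3@Q0 runs 2, rem=2, I/O yield, promote→Q0. Q0=[P3] Q1=[P4] Q2=[]
t=32-34: P3@Q0 runs 2, rem=0, completes. Q0=[] Q1=[P4] Q2=[]
t=34-40: P4@Q1 runs 6, rem=1, quantum used, demote→Q2. Q0=[] Q1=[] Q2=[P4]
t=40-41: P4@Q2 runs 1, rem=0, completes. Q0=[] Q1=[] Q2=[]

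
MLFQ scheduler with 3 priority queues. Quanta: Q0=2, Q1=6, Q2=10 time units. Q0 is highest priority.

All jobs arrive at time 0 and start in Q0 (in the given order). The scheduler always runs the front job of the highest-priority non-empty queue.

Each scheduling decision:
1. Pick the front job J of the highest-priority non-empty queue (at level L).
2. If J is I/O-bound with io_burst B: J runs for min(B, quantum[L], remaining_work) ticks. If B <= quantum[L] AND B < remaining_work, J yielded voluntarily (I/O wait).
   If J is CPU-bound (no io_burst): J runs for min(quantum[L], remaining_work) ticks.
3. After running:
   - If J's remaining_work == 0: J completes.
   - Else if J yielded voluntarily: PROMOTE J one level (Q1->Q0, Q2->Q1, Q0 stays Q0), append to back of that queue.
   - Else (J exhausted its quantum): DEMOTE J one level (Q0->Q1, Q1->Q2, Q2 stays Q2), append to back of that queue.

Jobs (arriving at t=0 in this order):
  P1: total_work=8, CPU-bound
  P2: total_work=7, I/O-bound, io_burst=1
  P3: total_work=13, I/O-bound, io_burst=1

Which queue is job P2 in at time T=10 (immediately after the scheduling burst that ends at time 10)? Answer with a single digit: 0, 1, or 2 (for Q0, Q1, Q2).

t=0-2: P1@Q0 runs 2, rem=6, quantum used, demote→Q1. Q0=[P2,P3] Q1=[P1] Q2=[]
t=2-3: P2@Q0 runs 1, rem=6, I/O yield, promote→Q0. Q0=[P3,P2] Q1=[P1] Q2=[]
t=3-4: P3@Q0 runs 1, rem=12, I/O yield, promote→Q0. Q0=[P2,P3] Q1=[P1] Q2=[]
t=4-5: P2@Q0 runs 1, rem=5, I/O yield, promote→Q0. Q0=[P3,P2] Q1=[P1] Q2=[]
t=5-6: P3@Q0 runs 1, rem=11, I/O yield, promote→Q0. Q0=[P2,P3] Q1=[P1] Q2=[]
t=6-7: P2@Q0 runs 1, rem=4, I/O yield, promote→Q0. Q0=[P3,P2] Q1=[P1] Q2=[]
t=7-8: P3@Q0 runs 1, rem=10, I/O yield, promote→Q0. Q0=[P2,P3] Q1=[P1] Q2=[]
t=8-9: P2@Q0 runs 1, rem=3, I/O yield, promote→Q0. Q0=[P3,P2] Q1=[P1] Q2=[]
t=9-10: P3@Q0 runs 1, rem=9, I/O yield, promote→Q0. Q0=[P2,P3] Q1=[P1] Q2=[]
t=10-11: P2@Q0 runs 1, rem=2, I/O yield, promote→Q0. Q0=[P3,P2] Q1=[P1] Q2=[]
t=11-12: P3@Q0 runs 1, rem=8, I/O yield, promote→Q0. Q0=[P2,P3] Q1=[P1] Q2=[]
t=12-13: P2@Q0 runs 1, rem=1, I/O yield, promote→Q0. Q0=[P3,P2] Q1=[P1] Q2=[]
t=13-14: P3@Q0 runs 1, rem=7, I/O yield, promote→Q0. Q0=[P2,P3] Q1=[P1] Q2=[]
t=14-15: P2@Q0 runs 1, rem=0, completes. Q0=[P3] Q1=[P1] Q2=[]
t=15-16: P3@Q0 runs 1, rem=6, I/O yield, promote→Q0. Q0=[P3] Q1=[P1] Q2=[]
t=16-17: P3@Q0 runs 1, rem=5, I/O yield, promote→Q0. Q0=[P3] Q1=[P1] Q2=[]
t=17-18: P3@Q0 runs 1, rem=4, I/O yield, promote→Q0. Q0=[P3] Q1=[P1] Q2=[]
t=18-19: P3@Q0 runs 1, rem=3, I/O yield, promote→Q0. Q0=[P3] Q1=[P1] Q2=[]
t=19-20: P3@Q0 runs 1, rem=2, I/O yield, promote→Q0. Q0=[P3] Q1=[P1] Q2=[]
t=20-21: P3@Q0 runs 1, rem=1, I/O yield, promote→Q0. Q0=[P3] Q1=[P1] Q2=[]
t=21-22: P3@Q0 runs 1, rem=0, completes. Q0=[] Q1=[P1] Q2=[]
t=22-28: P1@Q1 runs 6, rem=0, completes. Q0=[] Q1=[] Q2=[]

Answer: 0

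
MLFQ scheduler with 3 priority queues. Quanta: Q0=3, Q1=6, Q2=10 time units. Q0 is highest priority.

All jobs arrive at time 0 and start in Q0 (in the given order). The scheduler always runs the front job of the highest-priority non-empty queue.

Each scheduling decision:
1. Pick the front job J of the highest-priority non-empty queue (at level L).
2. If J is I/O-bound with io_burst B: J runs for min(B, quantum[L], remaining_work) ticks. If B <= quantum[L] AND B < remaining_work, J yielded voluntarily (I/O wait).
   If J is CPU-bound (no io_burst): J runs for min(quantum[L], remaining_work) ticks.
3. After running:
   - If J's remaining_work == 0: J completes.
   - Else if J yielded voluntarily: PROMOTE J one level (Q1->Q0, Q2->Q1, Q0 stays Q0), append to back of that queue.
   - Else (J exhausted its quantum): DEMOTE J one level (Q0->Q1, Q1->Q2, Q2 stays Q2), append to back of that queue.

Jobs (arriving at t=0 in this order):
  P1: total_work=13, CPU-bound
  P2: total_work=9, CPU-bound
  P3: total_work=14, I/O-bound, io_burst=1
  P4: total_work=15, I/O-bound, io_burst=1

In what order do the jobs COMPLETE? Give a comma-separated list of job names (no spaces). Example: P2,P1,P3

t=0-3: P1@Q0 runs 3, rem=10, quantum used, demote→Q1. Q0=[P2,P3,P4] Q1=[P1] Q2=[]
t=3-6: P2@Q0 runs 3, rem=6, quantum used, demote→Q1. Q0=[P3,P4] Q1=[P1,P2] Q2=[]
t=6-7: P3@Q0 runs 1, rem=13, I/O yield, promote→Q0. Q0=[P4,P3] Q1=[P1,P2] Q2=[]
t=7-8: P4@Q0 runs 1, rem=14, I/O yield, promote→Q0. Q0=[P3,P4] Q1=[P1,P2] Q2=[]
t=8-9: P3@Q0 runs 1, rem=12, I/O yield, promote→Q0. Q0=[P4,P3] Q1=[P1,P2] Q2=[]
t=9-10: P4@Q0 runs 1, rem=13, I/O yield, promote→Q0. Q0=[P3,P4] Q1=[P1,P2] Q2=[]
t=10-11: P3@Q0 runs 1, rem=11, I/O yield, promote→Q0. Q0=[P4,P3] Q1=[P1,P2] Q2=[]
t=11-12: P4@Q0 runs 1, rem=12, I/O yield, promote→Q0. Q0=[P3,P4] Q1=[P1,P2] Q2=[]
t=12-13: P3@Q0 runs 1, rem=10, I/O yield, promote→Q0. Q0=[P4,P3] Q1=[P1,P2] Q2=[]
t=13-14: P4@Q0 runs 1, rem=11, I/O yield, promote→Q0. Q0=[P3,P4] Q1=[P1,P2] Q2=[]
t=14-15: P3@Q0 runs 1, rem=9, I/O yield, promote→Q0. Q0=[P4,P3] Q1=[P1,P2] Q2=[]
t=15-16: P4@Q0 runs 1, rem=10, I/O yield, promote→Q0. Q0=[P3,P4] Q1=[P1,P2] Q2=[]
t=16-17: P3@Q0 runs 1, rem=8, I/O yield, promote→Q0. Q0=[P4,P3] Q1=[P1,P2] Q2=[]
t=17-18: P4@Q0 runs 1, rem=9, I/O yield, promote→Q0. Q0=[P3,P4] Q1=[P1,P2] Q2=[]
t=18-19: P3@Q0 runs 1, rem=7, I/O yield, promote→Q0. Q0=[P4,P3] Q1=[P1,P2] Q2=[]
t=19-20: P4@Q0 runs 1, rem=8, I/O yield, promote→Q0. Q0=[P3,P4] Q1=[P1,P2] Q2=[]
t=20-21: P3@Q0 runs 1, rem=6, I/O yield, promote→Q0. Q0=[P4,P3] Q1=[P1,P2] Q2=[]
t=21-22: P4@Q0 runs 1, rem=7, I/O yield, promote→Q0. Q0=[P3,P4] Q1=[P1,P2] Q2=[]
t=22-23: P3@Q0 runs 1, rem=5, I/O yield, promote→Q0. Q0=[P4,P3] Q1=[P1,P2] Q2=[]
t=23-24: P4@Q0 runs 1, rem=6, I/O yield, promote→Q0. Q0=[P3,P4] Q1=[P1,P2] Q2=[]
t=24-25: P3@Q0 runs 1, rem=4, I/O yield, promote→Q0. Q0=[P4,P3] Q1=[P1,P2] Q2=[]
t=25-26: P4@Q0 runs 1, rem=5, I/O yield, promote→Q0. Q0=[P3,P4] Q1=[P1,P2] Q2=[]
t=26-27: P3@Q0 runs 1, rem=3, I/O yield, promote→Q0. Q0=[P4,P3] Q1=[P1,P2] Q2=[]
t=27-28: P4@Q0 runs 1, rem=4, I/O yield, promote→Q0. Q0=[P3,P4] Q1=[P1,P2] Q2=[]
t=28-29: P3@Q0 runs 1, rem=2, I/O yield, promote→Q0. Q0=[P4,P3] Q1=[P1,P2] Q2=[]
t=29-30: P4@Q0 runs 1, rem=3, I/O yield, promote→Q0. Q0=[P3,P4] Q1=[P1,P2] Q2=[]
t=30-31: P3@Q0 runs 1, rem=1, I/O yield, promote→Q0. Q0=[P4,P3] Q1=[P1,P2] Q2=[]
t=31-32: P4@Q0 runs 1, rem=2, I/O yield, promote→Q0. Q0=[P3,P4] Q1=[P1,P2] Q2=[]
t=32-33: P3@Q0 runs 1, rem=0, completes. Q0=[P4] Q1=[P1,P2] Q2=[]
t=33-34: P4@Q0 runs 1, rem=1, I/O yield, promote→Q0. Q0=[P4] Q1=[P1,P2] Q2=[]
t=34-35: P4@Q0 runs 1, rem=0, completes. Q0=[] Q1=[P1,P2] Q2=[]
t=35-41: P1@Q1 runs 6, rem=4, quantum used, demote→Q2. Q0=[] Q1=[P2] Q2=[P1]
t=41-47: P2@Q1 runs 6, rem=0, completes. Q0=[] Q1=[] Q2=[P1]
t=47-51: P1@Q2 runs 4, rem=0, completes. Q0=[] Q1=[] Q2=[]

Answer: P3,P4,P2,P1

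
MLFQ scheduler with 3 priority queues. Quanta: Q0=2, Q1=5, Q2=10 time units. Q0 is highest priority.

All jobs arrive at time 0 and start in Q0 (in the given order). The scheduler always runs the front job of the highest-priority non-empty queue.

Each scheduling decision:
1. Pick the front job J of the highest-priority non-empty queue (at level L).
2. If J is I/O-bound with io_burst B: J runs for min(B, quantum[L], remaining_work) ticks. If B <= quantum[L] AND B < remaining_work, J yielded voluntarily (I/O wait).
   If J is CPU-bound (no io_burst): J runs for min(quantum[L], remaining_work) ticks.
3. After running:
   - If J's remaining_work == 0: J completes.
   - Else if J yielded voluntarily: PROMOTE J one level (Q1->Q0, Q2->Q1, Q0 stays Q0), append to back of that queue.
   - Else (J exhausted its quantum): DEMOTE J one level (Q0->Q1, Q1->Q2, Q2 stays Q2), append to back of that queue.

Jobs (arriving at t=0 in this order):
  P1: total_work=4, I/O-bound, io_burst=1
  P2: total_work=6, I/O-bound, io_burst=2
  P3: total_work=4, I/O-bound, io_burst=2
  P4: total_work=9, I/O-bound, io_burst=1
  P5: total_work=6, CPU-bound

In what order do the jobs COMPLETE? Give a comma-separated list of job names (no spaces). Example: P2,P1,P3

Answer: P3,P2,P1,P4,P5

Derivation:
t=0-1: P1@Q0 runs 1, rem=3, I/O yield, promote→Q0. Q0=[P2,P3,P4,P5,P1] Q1=[] Q2=[]
t=1-3: P2@Q0 runs 2, rem=4, I/O yield, promote→Q0. Q0=[P3,P4,P5,P1,P2] Q1=[] Q2=[]
t=3-5: P3@Q0 runs 2, rem=2, I/O yield, promote→Q0. Q0=[P4,P5,P1,P2,P3] Q1=[] Q2=[]
t=5-6: P4@Q0 runs 1, rem=8, I/O yield, promote→Q0. Q0=[P5,P1,P2,P3,P4] Q1=[] Q2=[]
t=6-8: P5@Q0 runs 2, rem=4, quantum used, demote→Q1. Q0=[P1,P2,P3,P4] Q1=[P5] Q2=[]
t=8-9: P1@Q0 runs 1, rem=2, I/O yield, promote→Q0. Q0=[P2,P3,P4,P1] Q1=[P5] Q2=[]
t=9-11: P2@Q0 runs 2, rem=2, I/O yield, promote→Q0. Q0=[P3,P4,P1,P2] Q1=[P5] Q2=[]
t=11-13: P3@Q0 runs 2, rem=0, completes. Q0=[P4,P1,P2] Q1=[P5] Q2=[]
t=13-14: P4@Q0 runs 1, rem=7, I/O yield, promote→Q0. Q0=[P1,P2,P4] Q1=[P5] Q2=[]
t=14-15: P1@Q0 runs 1, rem=1, I/O yield, promote→Q0. Q0=[P2,P4,P1] Q1=[P5] Q2=[]
t=15-17: P2@Q0 runs 2, rem=0, completes. Q0=[P4,P1] Q1=[P5] Q2=[]
t=17-18: P4@Q0 runs 1, rem=6, I/O yield, promote→Q0. Q0=[P1,P4] Q1=[P5] Q2=[]
t=18-19: P1@Q0 runs 1, rem=0, completes. Q0=[P4] Q1=[P5] Q2=[]
t=19-20: P4@Q0 runs 1, rem=5, I/O yield, promote→Q0. Q0=[P4] Q1=[P5] Q2=[]
t=20-21: P4@Q0 runs 1, rem=4, I/O yield, promote→Q0. Q0=[P4] Q1=[P5] Q2=[]
t=21-22: P4@Q0 runs 1, rem=3, I/O yield, promote→Q0. Q0=[P4] Q1=[P5] Q2=[]
t=22-23: P4@Q0 runs 1, rem=2, I/O yield, promote→Q0. Q0=[P4] Q1=[P5] Q2=[]
t=23-24: P4@Q0 runs 1, rem=1, I/O yield, promote→Q0. Q0=[P4] Q1=[P5] Q2=[]
t=24-25: P4@Q0 runs 1, rem=0, completes. Q0=[] Q1=[P5] Q2=[]
t=25-29: P5@Q1 runs 4, rem=0, completes. Q0=[] Q1=[] Q2=[]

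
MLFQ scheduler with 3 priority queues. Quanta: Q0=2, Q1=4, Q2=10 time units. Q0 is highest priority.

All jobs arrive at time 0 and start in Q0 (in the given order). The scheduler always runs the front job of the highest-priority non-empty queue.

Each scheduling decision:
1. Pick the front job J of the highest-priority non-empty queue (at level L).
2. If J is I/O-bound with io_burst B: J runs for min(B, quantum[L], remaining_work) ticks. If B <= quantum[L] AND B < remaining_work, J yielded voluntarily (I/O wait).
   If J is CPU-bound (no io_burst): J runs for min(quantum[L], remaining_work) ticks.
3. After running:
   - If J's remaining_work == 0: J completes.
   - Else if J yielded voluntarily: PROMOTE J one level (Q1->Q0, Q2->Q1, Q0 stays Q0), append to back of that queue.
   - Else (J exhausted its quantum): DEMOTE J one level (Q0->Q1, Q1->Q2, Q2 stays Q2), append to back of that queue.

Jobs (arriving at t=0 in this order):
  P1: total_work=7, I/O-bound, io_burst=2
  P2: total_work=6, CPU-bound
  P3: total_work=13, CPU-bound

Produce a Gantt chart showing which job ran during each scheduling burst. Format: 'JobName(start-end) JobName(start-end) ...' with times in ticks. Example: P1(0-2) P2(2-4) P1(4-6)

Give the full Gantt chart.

Answer: P1(0-2) P2(2-4) P3(4-6) P1(6-8) P1(8-10) P1(10-11) P2(11-15) P3(15-19) P3(19-26)

Derivation:
t=0-2: P1@Q0 runs 2, rem=5, I/O yield, promote→Q0. Q0=[P2,P3,P1] Q1=[] Q2=[]
t=2-4: P2@Q0 runs 2, rem=4, quantum used, demote→Q1. Q0=[P3,P1] Q1=[P2] Q2=[]
t=4-6: P3@Q0 runs 2, rem=11, quantum used, demote→Q1. Q0=[P1] Q1=[P2,P3] Q2=[]
t=6-8: P1@Q0 runs 2, rem=3, I/O yield, promote→Q0. Q0=[P1] Q1=[P2,P3] Q2=[]
t=8-10: P1@Q0 runs 2, rem=1, I/O yield, promote→Q0. Q0=[P1] Q1=[P2,P3] Q2=[]
t=10-11: P1@Q0 runs 1, rem=0, completes. Q0=[] Q1=[P2,P3] Q2=[]
t=11-15: P2@Q1 runs 4, rem=0, completes. Q0=[] Q1=[P3] Q2=[]
t=15-19: P3@Q1 runs 4, rem=7, quantum used, demote→Q2. Q0=[] Q1=[] Q2=[P3]
t=19-26: P3@Q2 runs 7, rem=0, completes. Q0=[] Q1=[] Q2=[]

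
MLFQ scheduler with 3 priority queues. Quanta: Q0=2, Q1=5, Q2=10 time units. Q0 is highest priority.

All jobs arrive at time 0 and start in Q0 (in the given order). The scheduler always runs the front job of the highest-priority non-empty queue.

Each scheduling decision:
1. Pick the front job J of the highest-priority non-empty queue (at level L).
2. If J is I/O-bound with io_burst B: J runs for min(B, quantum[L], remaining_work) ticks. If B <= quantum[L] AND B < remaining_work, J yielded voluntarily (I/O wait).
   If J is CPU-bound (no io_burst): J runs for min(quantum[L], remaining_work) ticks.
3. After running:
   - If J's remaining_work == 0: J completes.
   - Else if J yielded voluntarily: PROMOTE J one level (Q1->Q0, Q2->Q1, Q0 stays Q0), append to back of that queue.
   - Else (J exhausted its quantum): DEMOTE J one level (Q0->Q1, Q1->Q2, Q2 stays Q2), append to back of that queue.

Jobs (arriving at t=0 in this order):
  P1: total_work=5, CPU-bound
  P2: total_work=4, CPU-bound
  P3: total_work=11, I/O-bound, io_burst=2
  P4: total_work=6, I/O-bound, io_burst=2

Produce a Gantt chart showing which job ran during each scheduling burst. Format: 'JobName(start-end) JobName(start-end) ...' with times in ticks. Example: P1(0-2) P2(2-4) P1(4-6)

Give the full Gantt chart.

t=0-2: P1@Q0 runs 2, rem=3, quantum used, demote→Q1. Q0=[P2,P3,P4] Q1=[P1] Q2=[]
t=2-4: P2@Q0 runs 2, rem=2, quantum used, demote→Q1. Q0=[P3,P4] Q1=[P1,P2] Q2=[]
t=4-6: P3@Q0 runs 2, rem=9, I/O yield, promote→Q0. Q0=[P4,P3] Q1=[P1,P2] Q2=[]
t=6-8: P4@Q0 runs 2, rem=4, I/O yield, promote→Q0. Q0=[P3,P4] Q1=[P1,P2] Q2=[]
t=8-10: P3@Q0 runs 2, rem=7, I/O yield, promote→Q0. Q0=[P4,P3] Q1=[P1,P2] Q2=[]
t=10-12: P4@Q0 runs 2, rem=2, I/O yield, promote→Q0. Q0=[P3,P4] Q1=[P1,P2] Q2=[]
t=12-14: P3@Q0 runs 2, rem=5, I/O yield, promote→Q0. Q0=[P4,P3] Q1=[P1,P2] Q2=[]
t=14-16: P4@Q0 runs 2, rem=0, completes. Q0=[P3] Q1=[P1,P2] Q2=[]
t=16-18: P3@Q0 runs 2, rem=3, I/O yield, promote→Q0. Q0=[P3] Q1=[P1,P2] Q2=[]
t=18-20: P3@Q0 runs 2, rem=1, I/O yield, promote→Q0. Q0=[P3] Q1=[P1,P2] Q2=[]
t=20-21: P3@Q0 runs 1, rem=0, completes. Q0=[] Q1=[P1,P2] Q2=[]
t=21-24: P1@Q1 runs 3, rem=0, completes. Q0=[] Q1=[P2] Q2=[]
t=24-26: P2@Q1 runs 2, rem=0, completes. Q0=[] Q1=[] Q2=[]

Answer: P1(0-2) P2(2-4) P3(4-6) P4(6-8) P3(8-10) P4(10-12) P3(12-14) P4(14-16) P3(16-18) P3(18-20) P3(20-21) P1(21-24) P2(24-26)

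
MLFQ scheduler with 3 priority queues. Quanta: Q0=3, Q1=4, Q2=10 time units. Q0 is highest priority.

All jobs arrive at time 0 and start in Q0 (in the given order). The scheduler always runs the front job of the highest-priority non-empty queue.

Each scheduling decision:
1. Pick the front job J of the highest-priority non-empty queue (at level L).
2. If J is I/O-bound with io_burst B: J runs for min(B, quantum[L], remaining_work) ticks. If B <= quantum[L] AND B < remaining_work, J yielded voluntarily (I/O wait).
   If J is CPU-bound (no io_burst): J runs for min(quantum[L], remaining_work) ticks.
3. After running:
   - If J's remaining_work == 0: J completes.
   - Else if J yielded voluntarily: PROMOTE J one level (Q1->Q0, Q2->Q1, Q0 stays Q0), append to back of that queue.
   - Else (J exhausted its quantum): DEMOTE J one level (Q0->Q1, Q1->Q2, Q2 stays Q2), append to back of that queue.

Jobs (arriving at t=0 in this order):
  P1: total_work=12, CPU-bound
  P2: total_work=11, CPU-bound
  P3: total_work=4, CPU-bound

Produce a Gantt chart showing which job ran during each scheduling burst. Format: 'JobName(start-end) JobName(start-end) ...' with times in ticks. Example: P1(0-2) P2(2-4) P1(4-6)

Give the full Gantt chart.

t=0-3: P1@Q0 runs 3, rem=9, quantum used, demote→Q1. Q0=[P2,P3] Q1=[P1] Q2=[]
t=3-6: P2@Q0 runs 3, rem=8, quantum used, demote→Q1. Q0=[P3] Q1=[P1,P2] Q2=[]
t=6-9: P3@Q0 runs 3, rem=1, quantum used, demote→Q1. Q0=[] Q1=[P1,P2,P3] Q2=[]
t=9-13: P1@Q1 runs 4, rem=5, quantum used, demote→Q2. Q0=[] Q1=[P2,P3] Q2=[P1]
t=13-17: P2@Q1 runs 4, rem=4, quantum used, demote→Q2. Q0=[] Q1=[P3] Q2=[P1,P2]
t=17-18: P3@Q1 runs 1, rem=0, completes. Q0=[] Q1=[] Q2=[P1,P2]
t=18-23: P1@Q2 runs 5, rem=0, completes. Q0=[] Q1=[] Q2=[P2]
t=23-27: P2@Q2 runs 4, rem=0, completes. Q0=[] Q1=[] Q2=[]

Answer: P1(0-3) P2(3-6) P3(6-9) P1(9-13) P2(13-17) P3(17-18) P1(18-23) P2(23-27)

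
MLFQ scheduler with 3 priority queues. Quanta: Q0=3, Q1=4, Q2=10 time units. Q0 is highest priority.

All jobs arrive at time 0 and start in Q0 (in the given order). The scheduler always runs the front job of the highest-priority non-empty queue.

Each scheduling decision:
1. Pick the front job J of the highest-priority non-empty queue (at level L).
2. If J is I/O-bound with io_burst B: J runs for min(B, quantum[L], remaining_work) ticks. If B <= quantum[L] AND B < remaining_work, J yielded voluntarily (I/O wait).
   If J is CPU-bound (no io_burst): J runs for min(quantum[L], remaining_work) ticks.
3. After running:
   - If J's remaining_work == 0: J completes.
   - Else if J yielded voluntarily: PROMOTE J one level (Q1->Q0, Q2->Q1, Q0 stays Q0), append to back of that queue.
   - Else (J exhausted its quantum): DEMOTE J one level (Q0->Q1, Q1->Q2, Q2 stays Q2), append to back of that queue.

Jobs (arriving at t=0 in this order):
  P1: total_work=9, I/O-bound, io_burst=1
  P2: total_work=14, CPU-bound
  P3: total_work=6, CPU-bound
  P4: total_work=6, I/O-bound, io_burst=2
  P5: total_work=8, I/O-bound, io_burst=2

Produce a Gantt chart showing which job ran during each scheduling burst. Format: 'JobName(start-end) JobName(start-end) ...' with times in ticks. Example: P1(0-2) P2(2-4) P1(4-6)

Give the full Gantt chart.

Answer: P1(0-1) P2(1-4) P3(4-7) P4(7-9) P5(9-11) P1(11-12) P4(12-14) P5(14-16) P1(16-17) P4(17-19) P5(19-21) P1(21-22) P5(22-24) P1(24-25) P1(25-26) P1(26-27) P1(27-28) P1(28-29) P2(29-33) P3(33-36) P2(36-43)

Derivation:
t=0-1: P1@Q0 runs 1, rem=8, I/O yield, promote→Q0. Q0=[P2,P3,P4,P5,P1] Q1=[] Q2=[]
t=1-4: P2@Q0 runs 3, rem=11, quantum used, demote→Q1. Q0=[P3,P4,P5,P1] Q1=[P2] Q2=[]
t=4-7: P3@Q0 runs 3, rem=3, quantum used, demote→Q1. Q0=[P4,P5,P1] Q1=[P2,P3] Q2=[]
t=7-9: P4@Q0 runs 2, rem=4, I/O yield, promote→Q0. Q0=[P5,P1,P4] Q1=[P2,P3] Q2=[]
t=9-11: P5@Q0 runs 2, rem=6, I/O yield, promote→Q0. Q0=[P1,P4,P5] Q1=[P2,P3] Q2=[]
t=11-12: P1@Q0 runs 1, rem=7, I/O yield, promote→Q0. Q0=[P4,P5,P1] Q1=[P2,P3] Q2=[]
t=12-14: P4@Q0 runs 2, rem=2, I/O yield, promote→Q0. Q0=[P5,P1,P4] Q1=[P2,P3] Q2=[]
t=14-16: P5@Q0 runs 2, rem=4, I/O yield, promote→Q0. Q0=[P1,P4,P5] Q1=[P2,P3] Q2=[]
t=16-17: P1@Q0 runs 1, rem=6, I/O yield, promote→Q0. Q0=[P4,P5,P1] Q1=[P2,P3] Q2=[]
t=17-19: P4@Q0 runs 2, rem=0, completes. Q0=[P5,P1] Q1=[P2,P3] Q2=[]
t=19-21: P5@Q0 runs 2, rem=2, I/O yield, promote→Q0. Q0=[P1,P5] Q1=[P2,P3] Q2=[]
t=21-22: P1@Q0 runs 1, rem=5, I/O yield, promote→Q0. Q0=[P5,P1] Q1=[P2,P3] Q2=[]
t=22-24: P5@Q0 runs 2, rem=0, completes. Q0=[P1] Q1=[P2,P3] Q2=[]
t=24-25: P1@Q0 runs 1, rem=4, I/O yield, promote→Q0. Q0=[P1] Q1=[P2,P3] Q2=[]
t=25-26: P1@Q0 runs 1, rem=3, I/O yield, promote→Q0. Q0=[P1] Q1=[P2,P3] Q2=[]
t=26-27: P1@Q0 runs 1, rem=2, I/O yield, promote→Q0. Q0=[P1] Q1=[P2,P3] Q2=[]
t=27-28: P1@Q0 runs 1, rem=1, I/O yield, promote→Q0. Q0=[P1] Q1=[P2,P3] Q2=[]
t=28-29: P1@Q0 runs 1, rem=0, completes. Q0=[] Q1=[P2,P3] Q2=[]
t=29-33: P2@Q1 runs 4, rem=7, quantum used, demote→Q2. Q0=[] Q1=[P3] Q2=[P2]
t=33-36: P3@Q1 runs 3, rem=0, completes. Q0=[] Q1=[] Q2=[P2]
t=36-43: P2@Q2 runs 7, rem=0, completes. Q0=[] Q1=[] Q2=[]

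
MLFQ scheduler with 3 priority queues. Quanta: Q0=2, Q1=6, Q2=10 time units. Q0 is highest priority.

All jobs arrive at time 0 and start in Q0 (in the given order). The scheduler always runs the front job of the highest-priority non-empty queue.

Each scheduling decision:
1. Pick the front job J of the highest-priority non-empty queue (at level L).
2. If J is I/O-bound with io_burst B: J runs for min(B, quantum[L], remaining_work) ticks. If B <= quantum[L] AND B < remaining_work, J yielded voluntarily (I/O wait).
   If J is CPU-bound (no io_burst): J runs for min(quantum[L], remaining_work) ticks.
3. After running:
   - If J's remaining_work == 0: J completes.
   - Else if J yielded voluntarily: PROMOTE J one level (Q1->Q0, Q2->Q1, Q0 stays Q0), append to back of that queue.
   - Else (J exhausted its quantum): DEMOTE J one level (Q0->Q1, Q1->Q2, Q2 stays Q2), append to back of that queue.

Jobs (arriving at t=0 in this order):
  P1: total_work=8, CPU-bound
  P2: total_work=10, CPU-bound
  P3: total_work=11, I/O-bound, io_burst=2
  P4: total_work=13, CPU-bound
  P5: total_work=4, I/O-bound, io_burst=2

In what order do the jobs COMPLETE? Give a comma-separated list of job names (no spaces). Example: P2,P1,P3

t=0-2: P1@Q0 runs 2, rem=6, quantum used, demote→Q1. Q0=[P2,P3,P4,P5] Q1=[P1] Q2=[]
t=2-4: P2@Q0 runs 2, rem=8, quantum used, demote→Q1. Q0=[P3,P4,P5] Q1=[P1,P2] Q2=[]
t=4-6: P3@Q0 runs 2, rem=9, I/O yield, promote→Q0. Q0=[P4,P5,P3] Q1=[P1,P2] Q2=[]
t=6-8: P4@Q0 runs 2, rem=11, quantum used, demote→Q1. Q0=[P5,P3] Q1=[P1,P2,P4] Q2=[]
t=8-10: P5@Q0 runs 2, rem=2, I/O yield, promote→Q0. Q0=[P3,P5] Q1=[P1,P2,P4] Q2=[]
t=10-12: P3@Q0 runs 2, rem=7, I/O yield, promote→Q0. Q0=[P5,P3] Q1=[P1,P2,P4] Q2=[]
t=12-14: P5@Q0 runs 2, rem=0, completes. Q0=[P3] Q1=[P1,P2,P4] Q2=[]
t=14-16: P3@Q0 runs 2, rem=5, I/O yield, promote→Q0. Q0=[P3] Q1=[P1,P2,P4] Q2=[]
t=16-18: P3@Q0 runs 2, rem=3, I/O yield, promote→Q0. Q0=[P3] Q1=[P1,P2,P4] Q2=[]
t=18-20: P3@Q0 runs 2, rem=1, I/O yield, promote→Q0. Q0=[P3] Q1=[P1,P2,P4] Q2=[]
t=20-21: P3@Q0 runs 1, rem=0, completes. Q0=[] Q1=[P1,P2,P4] Q2=[]
t=21-27: P1@Q1 runs 6, rem=0, completes. Q0=[] Q1=[P2,P4] Q2=[]
t=27-33: P2@Q1 runs 6, rem=2, quantum used, demote→Q2. Q0=[] Q1=[P4] Q2=[P2]
t=33-39: P4@Q1 runs 6, rem=5, quantum used, demote→Q2. Q0=[] Q1=[] Q2=[P2,P4]
t=39-41: P2@Q2 runs 2, rem=0, completes. Q0=[] Q1=[] Q2=[P4]
t=41-46: P4@Q2 runs 5, rem=0, completes. Q0=[] Q1=[] Q2=[]

Answer: P5,P3,P1,P2,P4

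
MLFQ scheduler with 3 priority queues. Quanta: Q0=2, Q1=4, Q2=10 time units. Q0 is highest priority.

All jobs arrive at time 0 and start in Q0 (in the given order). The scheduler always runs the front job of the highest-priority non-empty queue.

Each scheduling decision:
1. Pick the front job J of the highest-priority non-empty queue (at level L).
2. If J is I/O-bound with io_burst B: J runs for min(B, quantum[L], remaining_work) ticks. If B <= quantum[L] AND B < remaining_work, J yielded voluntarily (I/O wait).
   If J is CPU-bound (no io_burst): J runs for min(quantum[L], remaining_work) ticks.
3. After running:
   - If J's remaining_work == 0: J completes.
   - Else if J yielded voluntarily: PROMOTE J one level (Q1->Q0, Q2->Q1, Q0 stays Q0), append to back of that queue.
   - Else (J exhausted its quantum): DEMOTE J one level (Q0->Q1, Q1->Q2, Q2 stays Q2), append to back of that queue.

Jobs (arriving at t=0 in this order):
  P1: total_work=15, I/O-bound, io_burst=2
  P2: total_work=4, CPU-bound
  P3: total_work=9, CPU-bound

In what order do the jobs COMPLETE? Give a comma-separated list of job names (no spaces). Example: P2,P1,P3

t=0-2: P1@Q0 runs 2, rem=13, I/O yield, promote→Q0. Q0=[P2,P3,P1] Q1=[] Q2=[]
t=2-4: P2@Q0 runs 2, rem=2, quantum used, demote→Q1. Q0=[P3,P1] Q1=[P2] Q2=[]
t=4-6: P3@Q0 runs 2, rem=7, quantum used, demote→Q1. Q0=[P1] Q1=[P2,P3] Q2=[]
t=6-8: P1@Q0 runs 2, rem=11, I/O yield, promote→Q0. Q0=[P1] Q1=[P2,P3] Q2=[]
t=8-10: P1@Q0 runs 2, rem=9, I/O yield, promote→Q0. Q0=[P1] Q1=[P2,P3] Q2=[]
t=10-12: P1@Q0 runs 2, rem=7, I/O yield, promote→Q0. Q0=[P1] Q1=[P2,P3] Q2=[]
t=12-14: P1@Q0 runs 2, rem=5, I/O yield, promote→Q0. Q0=[P1] Q1=[P2,P3] Q2=[]
t=14-16: P1@Q0 runs 2, rem=3, I/O yield, promote→Q0. Q0=[P1] Q1=[P2,P3] Q2=[]
t=16-18: P1@Q0 runs 2, rem=1, I/O yield, promote→Q0. Q0=[P1] Q1=[P2,P3] Q2=[]
t=18-19: P1@Q0 runs 1, rem=0, completes. Q0=[] Q1=[P2,P3] Q2=[]
t=19-21: P2@Q1 runs 2, rem=0, completes. Q0=[] Q1=[P3] Q2=[]
t=21-25: P3@Q1 runs 4, rem=3, quantum used, demote→Q2. Q0=[] Q1=[] Q2=[P3]
t=25-28: P3@Q2 runs 3, rem=0, completes. Q0=[] Q1=[] Q2=[]

Answer: P1,P2,P3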